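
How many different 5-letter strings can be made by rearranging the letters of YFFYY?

Letter multiplicities in YFFYY: F×2, Y×3.
The number of distinct arrangements is 5!/(3!·2!) = 120/12 = 10.

10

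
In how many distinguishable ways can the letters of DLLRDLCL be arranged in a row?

840

Letter multiplicities in DLLRDLCL: C×1, D×2, L×4, R×1.
The number of distinct arrangements is 8!/(4!·2!) = 40320/48 = 840.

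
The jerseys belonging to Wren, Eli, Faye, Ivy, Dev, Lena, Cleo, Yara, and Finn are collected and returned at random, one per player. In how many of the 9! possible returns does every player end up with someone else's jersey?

Count assignments avoiding every fixed point. For any j of the 9 players fixed to their old jersey, the other 9−j can be arranged in (9−j)! ways.
By inclusion–exclusion this is Σ_{j=0}^{9} (−1)^j C(9,j)·(9−j)!.
Computing: 362880 − 362880 + 181440 − 60480 + 15120 − 3024 + 504 − 72 + 9 − 1 = 133496.

133496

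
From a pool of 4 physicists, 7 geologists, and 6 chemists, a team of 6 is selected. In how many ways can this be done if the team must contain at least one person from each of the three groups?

With no constraint there are C(17,6) = 12376 possible selections.
Subtract selections that omit an entire group: no physicists → C(13,6) = 1716; no geologists → C(10,6) = 210; no chemists → C(11,6) = 462.
Add back selections omitting two groups (i.e. drawn from a single group): C(4,6) + C(7,6) + C(6,6) = 8.
By inclusion–exclusion: 12376 − 2388 + 8 = 9996.

9996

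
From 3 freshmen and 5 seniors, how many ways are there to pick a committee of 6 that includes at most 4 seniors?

25

Split by how many seniors are chosen (0 through 4).
Sum: C(5,0)·C(3,6) + C(5,1)·C(3,5) + C(5,2)·C(3,4) + C(5,3)·C(3,3) + C(5,4)·C(3,2) = 0 + 0 + 0 + 10 + 15 = 25.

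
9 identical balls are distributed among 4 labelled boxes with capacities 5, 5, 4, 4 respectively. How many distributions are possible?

Ignoring the caps, the number of non-negative solutions to x_1+…+x_4 = 9 is C(12,3) = 220.
Subtract solutions that violate a single cap (substitute x_i' = x_i − (cap_i+1)): x_1 ≥ 6 gives C(6,3) = 20; x_2 ≥ 6 gives C(6,3) = 20; x_3 ≥ 5 gives C(7,3) = 35; x_4 ≥ 5 gives C(7,3) = 35. Together 110.
No two caps can be exceeded simultaneously, so the pair terms are all 0.
By inclusion–exclusion the count is 220 − 110 + 0 = 110.

110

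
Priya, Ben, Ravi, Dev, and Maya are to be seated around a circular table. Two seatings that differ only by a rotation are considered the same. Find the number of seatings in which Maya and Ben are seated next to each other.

12

Glue Maya and Ben into a block (2 internal orders). Seating 4 units around a circle gives (3)! arrangements.
So 2 × (3)! = 2 × 6 = 12.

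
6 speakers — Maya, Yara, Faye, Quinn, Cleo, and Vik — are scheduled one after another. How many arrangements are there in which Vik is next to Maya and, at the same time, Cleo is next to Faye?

Treat {Vik,Maya} as one block (2 orders) and {Cleo,Faye} as another (2 orders).
That leaves 4 units to arrange: 2 × 2 × 4! = 4 × 24 = 96.

96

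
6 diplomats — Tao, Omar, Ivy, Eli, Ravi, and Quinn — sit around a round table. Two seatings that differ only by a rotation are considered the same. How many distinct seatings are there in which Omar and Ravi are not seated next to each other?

72

All circular seatings of 6 people number (5)! = 120.
Those with Omar next to Ravi: fuse the pair into one unit and seat 5 units around a circle — 2·(4)! = 48.
Subtracting, 120 − 48 = 72.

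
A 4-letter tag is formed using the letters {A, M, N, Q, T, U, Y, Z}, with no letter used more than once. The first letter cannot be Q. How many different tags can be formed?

1470

The first letter has 8−1 = 7 choices (anything except Q).
The remaining 3 letters are filled from the other 7 symbols without repetition: 7 × 6 × 5 = 210.
Total: 7 × 210 = 1470.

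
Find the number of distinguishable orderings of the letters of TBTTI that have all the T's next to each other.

Treat the 3 copies of T as a single block. The multiset to arrange is then {TTT, B, I}, 3 items in all.
All 3 items are distinct, so there are (3)! = 6 arrangements.

6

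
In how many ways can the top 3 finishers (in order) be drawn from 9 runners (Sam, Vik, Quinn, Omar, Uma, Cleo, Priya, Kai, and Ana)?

504

There are 9 choices for 1st place, 8 for 2nd, and 7 for 3rd.
That gives 9 × 8 × 7 = 504.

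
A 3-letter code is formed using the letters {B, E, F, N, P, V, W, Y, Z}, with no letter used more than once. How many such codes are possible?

This is a permutation of 3 out of 9: P(9,3) = 9!/6!.
That product is 9 × 8 × 7 = 504.

504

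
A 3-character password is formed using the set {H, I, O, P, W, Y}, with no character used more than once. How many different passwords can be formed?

This is a permutation of 3 out of 6: P(6,3) = 6!/3!.
That product is 6 × 5 × 4 = 120.

120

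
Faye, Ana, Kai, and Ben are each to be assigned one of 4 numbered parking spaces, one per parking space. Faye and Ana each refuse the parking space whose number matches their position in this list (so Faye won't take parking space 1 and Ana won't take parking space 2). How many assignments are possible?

14

Let Aᵢ (for i ∈ {1, 2}) be the placements that put person i in their forbidden parking space. Any j of these fix j positions, leaving (4−j)! ways to fill the rest, and there are C(2,j) ways to pick which j.
By inclusion–exclusion, the number of valid placements is Σ_{j=0}^{2} (−1)^j C(2,j)·(4−j)!.
Computing: 24 − 12 + 2 = 14.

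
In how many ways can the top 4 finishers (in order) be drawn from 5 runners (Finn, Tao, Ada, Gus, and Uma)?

120

There are 5 choices for 1st place, 4 for 2nd, and so on down to 2 for position 4.
That gives 5 × 4 × 3 × 2 = 120.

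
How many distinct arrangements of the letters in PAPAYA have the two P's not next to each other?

40

There are 6!/(3!·2!) = 60 arrangements of PAPAYA in total.
Arrangements with the P's together: treat PP as one letter, giving (5)!/(3!) = 20.
Subtracting, 60 − 20 = 40 arrangements keep the P's apart.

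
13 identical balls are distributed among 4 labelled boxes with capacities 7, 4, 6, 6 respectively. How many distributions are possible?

180

By stars and bars, unrestricted non-negative solutions to x_1+…+x_4 = 13 number C(13+3,3) = 560.
Subtract solutions that violate a single cap (substitute x_i' = x_i − (cap_i+1)): x_1 ≥ 8 gives C(8,3) = 56; x_2 ≥ 5 gives C(11,3) = 165; x_3 ≥ 7 gives C(9,3) = 84; x_4 ≥ 7 gives C(9,3) = 84. Together 389.
Add back pairs where two caps are both exceeded: 1 + 0 + 0 + 4 + 4 + 0 = 9.
By inclusion–exclusion the count is 560 − 389 + 9 = 180.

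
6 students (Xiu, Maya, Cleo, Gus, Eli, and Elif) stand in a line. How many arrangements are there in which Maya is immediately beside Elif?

240

Treat {Maya, Elif} as a single unit. There are 5 units to order, and the pair itself can be ordered 2 ways.
So the count is 2·(5)! = 240.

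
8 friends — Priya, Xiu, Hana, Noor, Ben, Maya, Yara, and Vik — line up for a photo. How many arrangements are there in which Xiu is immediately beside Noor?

10080

Place the 6 others and the Xiu-Noor pair as 7 objects in a line; the pair has 2 internal arrangements.
That gives 2 × 7! = 2 × 5040 = 10080.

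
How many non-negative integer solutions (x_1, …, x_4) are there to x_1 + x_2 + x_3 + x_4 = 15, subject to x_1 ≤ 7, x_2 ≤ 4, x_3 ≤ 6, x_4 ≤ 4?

76

Without the upper bounds there are C(18,3) = 816 ways to split 15 among 4 variables.
Subtract solutions that violate a single cap (substitute x_i' = x_i − (cap_i+1)): x_1 ≥ 8 gives C(10,3) = 120; x_2 ≥ 5 gives C(13,3) = 286; x_3 ≥ 7 gives C(11,3) = 165; x_4 ≥ 5 gives C(13,3) = 286. Together 857.
Add back pairs where two caps are both exceeded: 10 + 1 + 10 + 20 + 56 + 20 = 117.
By inclusion–exclusion the count is 816 − 857 + 117 = 76.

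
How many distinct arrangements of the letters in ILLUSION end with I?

2520

Fix I in the last position and arrange the remaining 7 letters.
Those 7 letters have L appearing twice, giving (7)!/(2!) = 2520.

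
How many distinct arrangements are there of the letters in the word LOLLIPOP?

1680

LOLLIPOP has 8 letters with L appearing 3 times, O appearing twice, and P appearing twice.
So there are 8! / (3!·2!·2!) = 1680 distinguishable arrangements.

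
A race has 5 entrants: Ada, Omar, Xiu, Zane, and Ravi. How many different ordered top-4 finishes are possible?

120

This is an ordered selection of 4 from 5: P(5,4).
That gives 5 × 4 × 3 × 2 = 120.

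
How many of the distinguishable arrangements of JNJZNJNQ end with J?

Fix J in the last position and arrange the remaining 7 letters.
Those 7 letters have J appearing twice and N appearing 3 times, giving (7)!/(3!·2!) = 420.

420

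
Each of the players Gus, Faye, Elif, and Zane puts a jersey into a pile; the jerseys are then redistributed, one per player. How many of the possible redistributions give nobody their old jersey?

Count assignments avoiding every fixed point. For any j of the 4 players fixed to their old jersey, the other 4−j can be arranged in (4−j)! ways.
By inclusion–exclusion this is Σ_{j=0}^{4} (−1)^j C(4,j)·(4−j)!.
Computing: 24 − 24 + 12 − 4 + 1 = 9.

9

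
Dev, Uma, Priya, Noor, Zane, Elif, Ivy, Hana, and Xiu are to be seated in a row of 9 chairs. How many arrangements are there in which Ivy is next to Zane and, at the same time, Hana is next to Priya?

Treat {Ivy,Zane} as one block (2 orders) and {Hana,Priya} as another (2 orders).
That leaves 7 units to arrange: 2 × 2 × 7! = 4 × 5040 = 20160.

20160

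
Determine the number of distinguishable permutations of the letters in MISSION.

Letter multiplicities in MISSION: I×2, M×1, N×1, O×1, S×2.
So there are 7! / (2!·2!) = 1260 distinguishable arrangements.

1260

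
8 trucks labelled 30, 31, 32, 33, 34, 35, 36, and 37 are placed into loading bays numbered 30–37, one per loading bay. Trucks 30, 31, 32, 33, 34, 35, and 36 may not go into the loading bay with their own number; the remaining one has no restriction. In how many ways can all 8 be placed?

Let Aᵢ (for 30 ≤ i ≤ 36) be the placements that put truck i in its forbidden loading bay. Any j of these fix j positions, leaving (8−j)! ways to fill the rest, and there are C(7,j) ways to pick which j.
By inclusion–exclusion, the number of valid placements is Σ_{j=0}^{7} (−1)^j C(7,j)·(8−j)!.
Computing: 40320 − 35280 + 15120 − 4200 + 840 − 126 + 14 − 1 = 16687.

16687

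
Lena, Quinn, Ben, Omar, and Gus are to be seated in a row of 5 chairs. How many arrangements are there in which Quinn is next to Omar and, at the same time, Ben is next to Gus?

Treat {Quinn,Omar} as one block (2 orders) and {Ben,Gus} as another (2 orders).
That leaves 3 units to arrange: 2 × 2 × 3! = 4 × 6 = 24.

24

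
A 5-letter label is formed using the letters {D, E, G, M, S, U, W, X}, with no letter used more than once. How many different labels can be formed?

This is a permutation of 5 out of 8: P(8,5) = 8!/3!.
8 × 7 × 6 × 5 × 4 = 6720.

6720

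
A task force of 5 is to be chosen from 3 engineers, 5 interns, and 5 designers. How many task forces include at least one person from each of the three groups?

925

Unrestricted: C(13,5) = 1287 ways to pick any 5 of the 13.
Selections missing a whole group: no engineers → C(10,5) = 252; no interns → C(8,5) = 56; no designers → C(8,5) = 56.
Add back selections omitting two groups (i.e. drawn from a single group): C(3,5) + C(5,5) + C(5,5) = 2.
By inclusion–exclusion: 1287 − 364 + 2 = 925.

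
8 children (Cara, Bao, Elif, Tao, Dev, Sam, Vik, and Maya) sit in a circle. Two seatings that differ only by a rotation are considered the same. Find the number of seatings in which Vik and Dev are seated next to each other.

1440

Treat {Vik, Dev} as one unit (2 internal orders) and seat the resulting 7 units around the table: (6)! circular arrangements.
So 2 × (6)! = 2 × 720 = 1440.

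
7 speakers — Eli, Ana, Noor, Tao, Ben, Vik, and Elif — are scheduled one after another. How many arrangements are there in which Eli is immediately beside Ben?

Glue Eli and Ben into one block (2 internal orders), leaving 6 units to arrange in a row.
That gives 2 × 6! = 2 × 720 = 1440.

1440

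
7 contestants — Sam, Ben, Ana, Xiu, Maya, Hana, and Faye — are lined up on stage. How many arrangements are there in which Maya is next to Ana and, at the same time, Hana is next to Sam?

480

Treat {Maya,Ana} as one block (2 orders) and {Hana,Sam} as another (2 orders).
That leaves 5 units to arrange: 2 × 2 × 5! = 4 × 120 = 480.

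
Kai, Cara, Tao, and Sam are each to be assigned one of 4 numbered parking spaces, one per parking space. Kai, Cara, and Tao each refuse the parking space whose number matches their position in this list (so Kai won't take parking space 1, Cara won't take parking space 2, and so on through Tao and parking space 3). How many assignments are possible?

11

Let Aᵢ (for i ∈ {1, 2, 3}) be the placements that put person i in their forbidden parking space. Any j of these fix j positions, leaving (4−j)! ways to fill the rest, and there are C(3,j) ways to pick which j.
By inclusion–exclusion, the number of valid placements is Σ_{j=0}^{3} (−1)^j C(3,j)·(4−j)!.
Computing: 24 − 18 + 6 − 1 = 11.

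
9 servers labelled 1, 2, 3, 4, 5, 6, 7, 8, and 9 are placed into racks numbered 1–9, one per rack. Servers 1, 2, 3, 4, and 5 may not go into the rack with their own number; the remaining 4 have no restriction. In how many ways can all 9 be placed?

Let Aᵢ (for 1 ≤ i ≤ 5) be the placements that put server i in its forbidden rack. Any j of these fix j positions, leaving (9−j)! ways to fill the rest, and there are C(5,j) ways to pick which j.
By inclusion–exclusion, the number of valid placements is Σ_{j=0}^{5} (−1)^j C(5,j)·(9−j)!.
Computing: 362880 − 201600 + 50400 − 7200 + 600 − 24 = 205056.

205056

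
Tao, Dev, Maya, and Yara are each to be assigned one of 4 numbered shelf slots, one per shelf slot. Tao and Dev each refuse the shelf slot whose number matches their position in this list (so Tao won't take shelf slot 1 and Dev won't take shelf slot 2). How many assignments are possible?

Let Aᵢ (for i ∈ {1, 2}) be the placements that put person i in their forbidden shelf slot. Any j of these fix j positions, leaving (4−j)! ways to fill the rest, and there are C(2,j) ways to pick which j.
By inclusion–exclusion, the number of valid placements is Σ_{j=0}^{2} (−1)^j C(2,j)·(4−j)!.
Computing: 24 − 12 + 2 = 14.

14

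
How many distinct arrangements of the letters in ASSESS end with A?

Fix A in the last position and arrange the remaining 5 letters.
Those 5 letters have S appearing 4 times, giving (5)!/(4!) = 5.

5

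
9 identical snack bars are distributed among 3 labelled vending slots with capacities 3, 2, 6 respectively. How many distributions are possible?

By stars and bars, unrestricted non-negative solutions to x_1+…+x_3 = 9 number C(9+2,2) = 55.
Subtract solutions that violate a single cap (substitute x_i' = x_i − (cap_i+1)): x_1 ≥ 4 gives C(7,2) = 21; x_2 ≥ 3 gives C(8,2) = 28; x_3 ≥ 7 gives C(4,2) = 6. Together 55.
Add back pairs where two caps are both exceeded: 6 + 0 + 0 = 6.
By inclusion–exclusion the count is 55 − 55 + 6 = 6.

6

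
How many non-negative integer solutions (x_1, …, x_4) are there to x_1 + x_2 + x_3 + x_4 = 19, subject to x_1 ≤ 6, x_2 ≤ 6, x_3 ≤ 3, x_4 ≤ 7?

20

Without the upper bounds there are C(22,3) = 1540 ways to split 19 among 4 variables.
Subtract solutions that violate a single cap (substitute x_i' = x_i − (cap_i+1)): x_1 ≥ 7 gives C(15,3) = 455; x_2 ≥ 7 gives C(15,3) = 455; x_3 ≥ 4 gives C(18,3) = 816; x_4 ≥ 8 gives C(14,3) = 364. Together 2090.
Add back pairs where two caps are both exceeded: 56 + 165 + 35 + 165 + 35 + 120 = 576.
Subtract triples: 4 + 0 + 1 + 1 = 6.
By inclusion–exclusion the count is 1540 − 2090 + 576 − 6 = 20.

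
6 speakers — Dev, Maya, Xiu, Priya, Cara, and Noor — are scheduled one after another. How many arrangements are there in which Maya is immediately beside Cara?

Place the 4 others and the Maya-Cara pair as 5 objects in a line; the pair has 2 internal arrangements.
That gives 2 × 5! = 2 × 120 = 240.

240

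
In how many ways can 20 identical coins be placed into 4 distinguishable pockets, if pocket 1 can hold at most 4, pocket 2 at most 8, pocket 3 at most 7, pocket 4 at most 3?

10

Without the upper bounds there are C(23,3) = 1771 ways to split 20 among 4 pockets.
Subtract solutions that violate a single cap (substitute x_i' = x_i − (cap_i+1)): x_1 ≥ 5 gives C(18,3) = 816; x_2 ≥ 9 gives C(14,3) = 364; x_3 ≥ 8 gives C(15,3) = 455; x_4 ≥ 4 gives C(19,3) = 969. Together 2604.
Add back pairs where two caps are both exceeded: 84 + 120 + 364 + 20 + 120 + 165 = 873.
Subtract triples: 0 + 10 + 20 + 0 = 30.
By inclusion–exclusion the count is 1771 − 2604 + 873 − 30 = 10.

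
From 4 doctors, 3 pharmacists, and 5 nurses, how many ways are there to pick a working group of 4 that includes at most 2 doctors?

462

Split by how many doctors are chosen (0 through 2).
Sum: C(4,0)·C(8,4) + C(4,1)·C(8,3) + C(4,2)·C(8,2) = 70 + 224 + 168 = 462.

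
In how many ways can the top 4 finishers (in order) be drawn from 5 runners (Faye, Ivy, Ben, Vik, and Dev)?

120

There are 5 choices for 1st place, 4 for 2nd, and so on down to 2 for position 4.
That gives 5 × 4 × 3 × 2 = 120.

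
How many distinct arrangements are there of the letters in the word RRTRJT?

60

The 6 letters of RRTRJT have repeats: R appearing 3 times and T appearing twice.
So there are 6! / (3!·2!) = 60 distinguishable arrangements.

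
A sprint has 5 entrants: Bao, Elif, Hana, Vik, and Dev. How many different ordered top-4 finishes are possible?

There are 5 choices for 1st place, 4 for 2nd, and so on down to 2 for position 4.
That gives 5 × 4 × 3 × 2 = 120.

120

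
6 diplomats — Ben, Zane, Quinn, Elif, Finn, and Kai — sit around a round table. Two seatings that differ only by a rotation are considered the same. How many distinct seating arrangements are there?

120

Around a circle, 6 distinct people have 6!/6 = (5)! = 120 rotationally distinct seatings.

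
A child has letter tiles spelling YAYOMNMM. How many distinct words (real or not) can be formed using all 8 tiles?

The 8 letters of YAYOMNMM have repeats: M appearing 3 times and Y appearing twice.
Dividing 8! = 40320 by 3!·2! = 12 for the repeated letters gives 3360.

3360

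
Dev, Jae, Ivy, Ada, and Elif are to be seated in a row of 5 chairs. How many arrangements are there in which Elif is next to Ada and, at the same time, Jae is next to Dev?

24

Treat {Elif,Ada} as one block (2 orders) and {Jae,Dev} as another (2 orders).
That leaves 3 units to arrange: 2 × 2 × 3! = 4 × 6 = 24.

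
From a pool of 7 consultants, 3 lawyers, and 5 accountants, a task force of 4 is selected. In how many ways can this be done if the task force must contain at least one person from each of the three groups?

Total 4-person selections from all 15: C(15,4) = 1365.
Subtract selections that omit an entire group: no consultants → C(8,4) = 70; no lawyers → C(12,4) = 495; no accountants → C(10,4) = 210.
Add back selections omitting two groups (i.e. drawn from a single group): C(7,4) + C(3,4) + C(5,4) = 40.
By inclusion–exclusion: 1365 − 775 + 40 = 630.

630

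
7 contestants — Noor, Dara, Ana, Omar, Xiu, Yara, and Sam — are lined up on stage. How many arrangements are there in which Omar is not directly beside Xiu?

There are 7! = 5040 arrangements in all. If Omar and Xiu are adjacent, merging them into one block gives 2·(6)! = 1440 arrangements.
So 5040 − 1440 = 3600 arrangements keep them apart.

3600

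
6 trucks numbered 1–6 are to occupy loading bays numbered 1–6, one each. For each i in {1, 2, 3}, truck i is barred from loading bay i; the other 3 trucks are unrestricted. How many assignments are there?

426

Let Aᵢ (for i ∈ {1, 2, 3}) be the placements that put truck i in its forbidden loading bay. Any j of these fix j positions, leaving (6−j)! ways to fill the rest, and there are C(3,j) ways to pick which j.
By inclusion–exclusion, the number of valid placements is Σ_{j=0}^{3} (−1)^j C(3,j)·(6−j)!.
Computing: 720 − 360 + 72 − 6 = 426.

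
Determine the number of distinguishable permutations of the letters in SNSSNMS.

105

Letter multiplicities in SNSSNMS: M×1, N×2, S×4.
Dividing 7! = 5040 by 4!·2! = 48 for the repeated letters gives 105.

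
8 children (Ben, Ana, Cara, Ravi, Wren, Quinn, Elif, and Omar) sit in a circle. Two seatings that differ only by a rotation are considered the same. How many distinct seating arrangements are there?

Fix one person's seat to break rotational symmetry; the remaining 7 people can be arranged in (7)! = 5040 ways.

5040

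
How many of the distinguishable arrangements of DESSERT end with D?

With the last slot taken by D, it remains to arrange the other 6 letters (ESSERT).
Those 6 letters have E appearing twice and S appearing twice, giving (6)!/(2!·2!) = 180.

180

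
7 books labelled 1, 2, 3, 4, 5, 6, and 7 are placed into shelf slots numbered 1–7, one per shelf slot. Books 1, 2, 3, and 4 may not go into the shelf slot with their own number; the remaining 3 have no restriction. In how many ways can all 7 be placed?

2790

Let Aᵢ (for 1 ≤ i ≤ 4) be the placements that put book i in its forbidden shelf slot. Any j of these fix j positions, leaving (7−j)! ways to fill the rest, and there are C(4,j) ways to pick which j.
By inclusion–exclusion, the number of valid placements is Σ_{j=0}^{4} (−1)^j C(4,j)·(7−j)!.
Computing: 5040 − 2880 + 720 − 96 + 6 = 2790.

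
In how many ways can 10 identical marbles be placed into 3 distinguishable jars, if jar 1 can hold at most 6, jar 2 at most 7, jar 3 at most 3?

22

Without the upper bounds there are C(12,2) = 66 ways to split 10 among 3 jars.
Subtract solutions that violate a single cap (substitute x_i' = x_i − (cap_i+1)): x_1 ≥ 7 gives C(5,2) = 10; x_2 ≥ 8 gives C(4,2) = 6; x_3 ≥ 4 gives C(8,2) = 28. Together 44.
No two caps can be exceeded simultaneously, so the pair terms are all 0.
By inclusion–exclusion the count is 66 − 44 + 0 = 22.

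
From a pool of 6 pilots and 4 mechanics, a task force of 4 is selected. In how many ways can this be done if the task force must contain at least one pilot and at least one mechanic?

194

With no constraint there are C(10,4) = 210 possible selections.
Subtract selections that omit an entire group: no pilots → C(4,4) = 1; no mechanics → C(6,4) = 15.
Both groups omitted at once is impossible, so 210 − 16 = 194.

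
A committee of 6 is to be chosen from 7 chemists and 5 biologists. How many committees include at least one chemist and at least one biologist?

917

With no constraint there are C(12,6) = 924 possible selections.
Subtract selections that omit an entire group: no chemists → C(5,6) = 0; no biologists → C(7,6) = 7.
Both groups omitted at once is impossible, so 924 − 7 = 917.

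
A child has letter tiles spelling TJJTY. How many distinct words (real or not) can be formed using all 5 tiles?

30

The 5 letters of TJJTY have repeats: J appearing twice and T appearing twice.
Dividing 5! = 120 by 2!·2! = 4 for the repeated letters gives 30.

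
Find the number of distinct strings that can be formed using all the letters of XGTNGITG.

3360

Letter multiplicities in XGTNGITG: G×3, I×1, N×1, T×2, X×1.
Dividing 8! = 40320 by 3!·2! = 12 for the repeated letters gives 3360.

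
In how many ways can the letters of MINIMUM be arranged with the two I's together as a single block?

Treat the 2 copies of I as a single block. The multiset to arrange is then {II, M, M, M, N, U}, 6 items in all.
That gives (6)!/(3!) = 120 arrangements.

120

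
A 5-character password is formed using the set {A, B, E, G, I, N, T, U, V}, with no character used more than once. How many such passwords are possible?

15120

This is a permutation of 5 out of 9: P(9,5) = 9!/4!.
That product is 9 × 8 × 7 × 6 × 5 = 15120.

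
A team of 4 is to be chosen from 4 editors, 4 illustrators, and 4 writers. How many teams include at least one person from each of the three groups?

Unrestricted: C(12,4) = 495 ways to pick any 4 of the 12.
Selections missing a whole group: no editors → C(8,4) = 70; no illustrators → C(8,4) = 70; no writers → C(8,4) = 70.
Add back selections omitting two groups (i.e. drawn from a single group): C(4,4) + C(4,4) + C(4,4) = 3.
By inclusion–exclusion: 495 − 210 + 3 = 288.

288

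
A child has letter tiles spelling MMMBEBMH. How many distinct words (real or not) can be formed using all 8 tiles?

840

Letter multiplicities in MMMBEBMH: B×2, E×1, H×1, M×4.
So there are 8! / (4!·2!) = 840 distinguishable arrangements.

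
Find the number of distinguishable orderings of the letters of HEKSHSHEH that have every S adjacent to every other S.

840

Treat the 2 copies of S as a single block. The multiset to arrange is then {SS, E, E, H, H, H, H, K}, 8 items in all.
That gives (8)!/(4!·2!) = 840 arrangements.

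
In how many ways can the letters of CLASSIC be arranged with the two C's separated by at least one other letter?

900

There are 7!/(2!·2!) = 1260 arrangements of CLASSIC in total.
Arrangements with the C's together: treat CC as one letter, giving (6)!/(2!) = 360.
Subtracting, 1260 − 360 = 900 arrangements keep the C's apart.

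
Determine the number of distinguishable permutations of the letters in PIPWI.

30

The 5 letters of PIPWI have repeats: I appearing twice and P appearing twice.
The number of distinct arrangements is 5!/(2!·2!) = 120/4 = 30.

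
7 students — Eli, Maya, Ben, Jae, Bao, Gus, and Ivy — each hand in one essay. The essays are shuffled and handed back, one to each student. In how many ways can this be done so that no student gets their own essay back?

Let Aᵢ be the assignments in which student i gets their own essay. We want the size of the complement of A₁∪…∪A_7.
By inclusion–exclusion this is Σ_{j=0}^{7} (−1)^j C(7,j)·(7−j)!.
Computing: 5040 − 5040 + 2520 − 840 + 210 − 42 + 7 − 1 = 1854.

1854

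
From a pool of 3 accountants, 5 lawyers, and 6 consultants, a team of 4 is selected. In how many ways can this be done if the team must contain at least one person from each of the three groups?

495

Total 4-person selections from all 14: C(14,4) = 1001.
Subtract selections that omit an entire group: no accountants → C(11,4) = 330; no lawyers → C(9,4) = 126; no consultants → C(8,4) = 70.
Add back selections omitting two groups (i.e. drawn from a single group): C(3,4) + C(5,4) + C(6,4) = 20.
By inclusion–exclusion: 1001 − 526 + 20 = 495.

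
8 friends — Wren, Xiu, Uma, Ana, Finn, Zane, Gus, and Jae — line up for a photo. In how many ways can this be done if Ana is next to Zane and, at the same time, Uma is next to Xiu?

2880

Treat {Ana,Zane} as one block (2 orders) and {Uma,Xiu} as another (2 orders).
That leaves 6 units to arrange: 2 × 2 × 6! = 4 × 720 = 2880.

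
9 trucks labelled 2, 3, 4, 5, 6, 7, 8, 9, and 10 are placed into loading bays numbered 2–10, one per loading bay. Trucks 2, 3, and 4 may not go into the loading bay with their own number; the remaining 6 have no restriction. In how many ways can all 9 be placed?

Let Aᵢ (for i ∈ {2, 3, 4}) be the placements that put truck i in its forbidden loading bay. Any j of these fix j positions, leaving (9−j)! ways to fill the rest, and there are C(3,j) ways to pick which j.
By inclusion–exclusion, the number of valid placements is Σ_{j=0}^{3} (−1)^j C(3,j)·(9−j)!.
Computing: 362880 − 120960 + 15120 − 720 = 256320.

256320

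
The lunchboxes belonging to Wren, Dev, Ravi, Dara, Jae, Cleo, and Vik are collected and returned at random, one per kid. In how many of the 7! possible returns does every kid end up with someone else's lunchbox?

1854

Let Aᵢ be the assignments in which kid i gets their own lunchbox. We want the size of the complement of A₁∪…∪A_7.
By inclusion–exclusion this is Σ_{j=0}^{7} (−1)^j C(7,j)·(7−j)!.
Computing: 5040 − 5040 + 2520 − 840 + 210 − 42 + 7 − 1 = 1854.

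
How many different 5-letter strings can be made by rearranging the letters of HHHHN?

5

Letter multiplicities in HHHHN: H×4, N×1.
Dividing 5! = 120 by 4! = 24 for the repeated letters gives 5.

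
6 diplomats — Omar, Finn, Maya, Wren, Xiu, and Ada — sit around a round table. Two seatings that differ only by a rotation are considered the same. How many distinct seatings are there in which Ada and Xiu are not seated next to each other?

Without the restriction there are (5)! = 120 seatings.
Seatings with Ada beside Xiu: treat them as a block with 2 internal orders, giving 2 × (4)! = 48.
Subtracting, 120 − 48 = 72.

72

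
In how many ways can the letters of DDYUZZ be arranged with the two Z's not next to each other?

120

Total arrangements of DDYUZZ: 6!/(2!·2!) = 180.
If the two Z's are adjacent, glue them into one block, leaving 5 items to arrange: (5)!/(2!) = 60 ways.
Subtracting, 180 − 60 = 120 arrangements keep the Z's apart.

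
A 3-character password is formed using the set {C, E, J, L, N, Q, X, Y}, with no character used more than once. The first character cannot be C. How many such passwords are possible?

294

The first character has 8−1 = 7 choices (anything except C).
The remaining 2 characters are filled from the other 7 symbols without repetition: 7 × 6 = 42.
Total: 7 × 42 = 294.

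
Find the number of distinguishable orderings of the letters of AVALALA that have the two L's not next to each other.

Total arrangements of AVALALA: 7!/(4!·2!) = 105.
If the two L's are adjacent, glue them into one block, leaving 6 items to arrange: (6)!/(4!) = 30 ways.
Hence 105 − 30 = 75.

75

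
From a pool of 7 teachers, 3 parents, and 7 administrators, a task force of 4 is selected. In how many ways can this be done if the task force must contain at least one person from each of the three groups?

1029

Total 4-person selections from all 17: C(17,4) = 2380.
Subtract selections that omit an entire group: no teachers → C(10,4) = 210; no parents → C(14,4) = 1001; no administrators → C(10,4) = 210.
Add back selections omitting two groups (i.e. drawn from a single group): C(7,4) + C(3,4) + C(7,4) = 70.
By inclusion–exclusion: 2380 − 1421 + 70 = 1029.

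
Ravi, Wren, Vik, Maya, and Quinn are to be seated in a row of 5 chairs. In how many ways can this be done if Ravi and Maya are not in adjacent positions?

Of the 5! = 120 arrangements, those with Ravi and Maya adjacent number 2 × 4! = 48 (treat the pair as a block with 2 internal orders).
So 120 − 48 = 72 arrangements keep them apart.

72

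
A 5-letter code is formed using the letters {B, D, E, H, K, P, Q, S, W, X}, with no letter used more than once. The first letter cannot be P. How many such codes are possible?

The first letter has 10−1 = 9 choices (anything except P).
The remaining 4 letters are filled from the other 9 symbols without repetition: 9 × 8 × 7 × 6 = 3024.
Total: 9 × 3024 = 27216.

27216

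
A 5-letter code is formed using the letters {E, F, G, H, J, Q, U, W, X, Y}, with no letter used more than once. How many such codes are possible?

With no repetition, fill the 5 letters in order: 10 choices, then 9, down to 6.
That product is 10 × 9 × 8 × 7 × 6 = 30240.

30240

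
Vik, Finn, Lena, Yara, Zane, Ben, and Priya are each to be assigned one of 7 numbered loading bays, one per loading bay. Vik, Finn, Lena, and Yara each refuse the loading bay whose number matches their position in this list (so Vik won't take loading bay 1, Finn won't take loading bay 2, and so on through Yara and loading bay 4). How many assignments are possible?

Let Aᵢ (for 1 ≤ i ≤ 4) be the placements that put person i in their forbidden loading bay. Any j of these fix j positions, leaving (7−j)! ways to fill the rest, and there are C(4,j) ways to pick which j.
By inclusion–exclusion, the number of valid placements is Σ_{j=0}^{4} (−1)^j C(4,j)·(7−j)!.
Computing: 5040 − 2880 + 720 − 96 + 6 = 2790.

2790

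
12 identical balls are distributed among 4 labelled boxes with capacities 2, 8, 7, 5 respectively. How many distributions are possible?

121

Ignoring the caps, the number of non-negative solutions to x_1+…+x_4 = 12 is C(15,3) = 455.
Subtract solutions that violate a single cap (substitute x_i' = x_i − (cap_i+1)): x_1 ≥ 3 gives C(12,3) = 220; x_2 ≥ 9 gives C(6,3) = 20; x_3 ≥ 8 gives C(7,3) = 35; x_4 ≥ 6 gives C(9,3) = 84. Together 359.
Add back pairs where two caps are both exceeded: 1 + 4 + 20 + 0 + 0 + 0 = 25.
By inclusion–exclusion the count is 455 − 359 + 25 = 121.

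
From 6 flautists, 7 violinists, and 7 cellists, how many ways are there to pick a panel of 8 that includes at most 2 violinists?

Split by how many violinists are chosen (0 through 2).
Sum: C(7,0)·C(13,8) + C(7,1)·C(13,7) + C(7,2)·C(13,6) = 1287 + 12012 + 36036 = 49335.

49335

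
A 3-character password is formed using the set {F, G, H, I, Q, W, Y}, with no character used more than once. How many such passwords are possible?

210

This is a permutation of 3 out of 7: P(7,3) = 7!/4!.
That product is 7 × 6 × 5 = 210.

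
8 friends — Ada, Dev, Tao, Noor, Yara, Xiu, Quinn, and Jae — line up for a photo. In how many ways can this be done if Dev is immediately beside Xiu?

Place the 6 others and the Dev-Xiu pair as 7 objects in a line; the pair has 2 internal arrangements.
That gives 2 × 7! = 2 × 5040 = 10080.

10080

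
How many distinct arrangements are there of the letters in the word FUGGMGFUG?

3780

Letter multiplicities in FUGGMGFUG: F×2, G×4, M×1, U×2.
So there are 9! / (4!·2!·2!) = 3780 distinguishable arrangements.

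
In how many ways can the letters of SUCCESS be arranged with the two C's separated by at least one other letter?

There are 7!/(3!·2!) = 420 arrangements of SUCCESS in total.
If the two C's are adjacent, glue them into one block, leaving 6 items to arrange: (6)!/(3!) = 120 ways.
Subtracting, 420 − 120 = 300 arrangements keep the C's apart.

300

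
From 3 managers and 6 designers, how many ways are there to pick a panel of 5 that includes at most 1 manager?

Split by how many managers are chosen (0 through 1).
Sum: C(3,0)·C(6,5) + C(3,1)·C(6,4) = 6 + 45 = 51.

51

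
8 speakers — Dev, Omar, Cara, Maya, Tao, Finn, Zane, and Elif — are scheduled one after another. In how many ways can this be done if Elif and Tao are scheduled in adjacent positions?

Glue Elif and Tao into one block (2 internal orders), leaving 7 units to arrange in a row.
So the count is 2·(7)! = 10080.

10080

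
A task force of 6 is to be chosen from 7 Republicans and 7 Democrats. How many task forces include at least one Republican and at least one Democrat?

2989

Total 6-person selections from all 14: C(14,6) = 3003.
Selections missing a whole group: no Republicans → C(7,6) = 7; no Democrats → C(7,6) = 7.
Both groups omitted at once is impossible, so 3003 − 14 = 2989.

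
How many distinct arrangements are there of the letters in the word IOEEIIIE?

IOEEIIIE has 8 letters with E appearing 3 times and I appearing 4 times.
The number of distinct arrangements is 8!/(4!·3!) = 40320/144 = 280.

280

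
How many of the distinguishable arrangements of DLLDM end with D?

12

With the last slot taken by D, it remains to arrange the other 4 letters (LLDM).
Those 4 letters have L appearing twice, giving (4)!/(2!) = 12.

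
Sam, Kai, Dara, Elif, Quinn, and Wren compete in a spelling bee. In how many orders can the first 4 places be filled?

This is an ordered selection of 4 from 6: P(6,4).
That gives 6 × 5 × 4 × 3 = 360.

360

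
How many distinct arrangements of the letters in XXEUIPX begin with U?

120

Fix U in the first position and arrange the remaining 6 letters.
Those 6 letters have X appearing 3 times, giving (6)!/(3!) = 120.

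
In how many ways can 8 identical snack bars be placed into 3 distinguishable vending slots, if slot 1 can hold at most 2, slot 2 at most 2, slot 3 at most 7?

Ignoring the caps, the number of non-negative solutions to x_1+…+x_3 = 8 is C(10,2) = 45.
Subtract solutions that violate a single cap (substitute x_i' = x_i − (cap_i+1)): x_1 ≥ 3 gives C(7,2) = 21; x_2 ≥ 3 gives C(7,2) = 21; x_3 ≥ 8 gives C(2,2) = 1. Together 43.
Add back pairs where two caps are both exceeded: 6 + 0 + 0 = 6.
By inclusion–exclusion the count is 45 − 43 + 6 = 8.

8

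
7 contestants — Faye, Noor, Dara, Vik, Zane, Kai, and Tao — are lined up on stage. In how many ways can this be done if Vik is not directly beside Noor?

3600

There are 7! = 5040 arrangements in all. If Vik and Noor are adjacent, merging them into one block gives 2·(6)! = 1440 arrangements.
Complementary counting: 5040 − 1440 = 3600.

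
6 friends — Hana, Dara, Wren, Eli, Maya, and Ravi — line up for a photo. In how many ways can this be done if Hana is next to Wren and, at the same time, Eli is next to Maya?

Treat {Hana,Wren} as one block (2 orders) and {Eli,Maya} as another (2 orders).
That leaves 4 units to arrange: 2 × 2 × 4! = 4 × 24 = 96.

96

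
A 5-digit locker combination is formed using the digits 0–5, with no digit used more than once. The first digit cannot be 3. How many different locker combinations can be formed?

600

The first digit has 6−1 = 5 choices (anything except 3).
The remaining 4 digits are filled from the other 5 symbols without repetition: 5 × 4 × 3 × 2 = 120.
Total: 5 × 120 = 600.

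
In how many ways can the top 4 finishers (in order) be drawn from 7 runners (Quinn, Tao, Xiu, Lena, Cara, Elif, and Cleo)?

840

There are 7 choices for 1st place, 6 for 2nd, and so on down to 4 for position 4.
That gives 7 × 6 × 5 × 4 = 840.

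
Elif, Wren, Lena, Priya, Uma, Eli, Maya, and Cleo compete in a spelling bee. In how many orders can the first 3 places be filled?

336

There are 8 choices for 1st place, 7 for 2nd, and 6 for 3rd.
That gives 8 × 7 × 6 = 336.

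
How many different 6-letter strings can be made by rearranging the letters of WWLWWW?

The 6 letters of WWLWWW have repeats: W appearing 5 times.
Dividing 6! = 720 by 5! = 120 for the repeated letters gives 6.

6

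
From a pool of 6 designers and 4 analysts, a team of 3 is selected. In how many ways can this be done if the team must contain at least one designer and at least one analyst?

Total 3-person selections from all 10: C(10,3) = 120.
Selections missing a whole group: no designers → C(4,3) = 4; no analysts → C(6,3) = 20.
Both groups omitted at once is impossible, so 120 − 24 = 96.

96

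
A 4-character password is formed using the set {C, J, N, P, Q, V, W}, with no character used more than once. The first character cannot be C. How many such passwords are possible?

The first character has 7−1 = 6 choices (anything except C).
The remaining 3 characters are filled from the other 6 symbols without repetition: 6 × 5 × 4 = 120.
Total: 6 × 120 = 720.

720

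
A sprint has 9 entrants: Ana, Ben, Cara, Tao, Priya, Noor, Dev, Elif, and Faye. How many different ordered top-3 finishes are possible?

504

This is an ordered selection of 3 from 9: P(9,3).
That gives 9 × 8 × 7 = 504.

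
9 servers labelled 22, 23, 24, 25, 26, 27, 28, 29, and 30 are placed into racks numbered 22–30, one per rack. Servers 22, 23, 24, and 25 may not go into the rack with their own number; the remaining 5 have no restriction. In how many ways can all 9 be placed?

229080

Let Aᵢ (for 22 ≤ i ≤ 25) be the placements that put server i in its forbidden rack. Any j of these fix j positions, leaving (9−j)! ways to fill the rest, and there are C(4,j) ways to pick which j.
By inclusion–exclusion, the number of valid placements is Σ_{j=0}^{4} (−1)^j C(4,j)·(9−j)!.
Computing: 362880 − 161280 + 30240 − 2880 + 120 = 229080.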